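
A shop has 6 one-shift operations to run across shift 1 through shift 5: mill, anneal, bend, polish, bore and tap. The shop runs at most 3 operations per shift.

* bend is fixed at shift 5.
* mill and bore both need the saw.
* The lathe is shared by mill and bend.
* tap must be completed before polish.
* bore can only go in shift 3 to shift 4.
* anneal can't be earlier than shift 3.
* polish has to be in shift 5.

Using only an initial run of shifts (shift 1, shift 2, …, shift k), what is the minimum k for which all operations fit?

5

The precedence chain requires at least 2 distinct shifts.
With at most 3 per shift and 6 operations, at least 2 shifts are needed.
bend can't be placed before shift 5, so the schedule must run through at least shift 5.
5 works (last occupied shift: shift 5): for example polish -> shift 5; bore -> shift 3; anneal -> shift 3; tap -> shift 1; bend -> shift 5; mill -> shift 1.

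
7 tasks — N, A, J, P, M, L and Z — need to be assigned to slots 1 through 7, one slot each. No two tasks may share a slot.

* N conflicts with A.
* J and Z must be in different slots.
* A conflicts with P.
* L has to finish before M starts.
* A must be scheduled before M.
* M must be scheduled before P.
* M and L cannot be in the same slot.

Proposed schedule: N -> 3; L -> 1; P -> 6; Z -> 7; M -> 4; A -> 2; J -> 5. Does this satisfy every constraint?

M and L cannot be in the same slot — holds.
A must be scheduled before M — holds.
M must be scheduled before P — holds.
J and Z must be in different slots — holds.
No two tasks may share a slot — holds.
A conflicts with P — holds.
N conflicts with A — holds.
L has to finish before M starts — holds.

Yes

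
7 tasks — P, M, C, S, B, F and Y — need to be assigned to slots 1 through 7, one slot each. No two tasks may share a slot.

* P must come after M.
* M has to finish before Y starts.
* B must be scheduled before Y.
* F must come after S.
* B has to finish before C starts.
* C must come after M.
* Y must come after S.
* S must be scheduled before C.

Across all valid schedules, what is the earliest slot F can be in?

Precedence pushes F to at least 2.
F at 2 is achievable: C=5; S=1; M=3; B=4; P=7; Y=6; F=2.

2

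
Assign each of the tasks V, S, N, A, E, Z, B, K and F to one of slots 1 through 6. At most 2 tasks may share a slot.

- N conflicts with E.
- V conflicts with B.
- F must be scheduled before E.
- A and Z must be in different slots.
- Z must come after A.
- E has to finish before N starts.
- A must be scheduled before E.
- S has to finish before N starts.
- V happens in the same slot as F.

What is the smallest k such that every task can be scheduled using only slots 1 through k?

The precedence chain requires at least 3 distinct slots.
With at most 2 per slot and 9 tasks, at least 5 slots are needed.
5 works (last occupied slot: 5): for example Z -> 3; N -> 4; S -> 1; E -> 3; V -> 2; K -> 5; F -> 2; A -> 1; B -> 4.

5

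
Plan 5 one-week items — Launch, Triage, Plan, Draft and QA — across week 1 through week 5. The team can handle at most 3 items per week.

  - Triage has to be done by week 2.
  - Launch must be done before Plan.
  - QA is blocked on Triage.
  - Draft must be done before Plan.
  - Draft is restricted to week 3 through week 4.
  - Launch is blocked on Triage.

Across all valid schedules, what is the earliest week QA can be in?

Precedence pushes QA to at least week 2.
QA at week 2 is achievable: Plan in week 4; Launch in week 2; QA in week 2; Draft in week 3; Triage in week 1.

week 2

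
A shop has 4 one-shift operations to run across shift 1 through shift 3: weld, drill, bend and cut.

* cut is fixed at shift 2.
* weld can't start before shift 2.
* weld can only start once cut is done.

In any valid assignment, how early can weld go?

Weld is available from shift 2; precedence pushes weld to at least shift 3.
weld at shift 3 is achievable: weld -> shift 3; drill -> shift 1; bend -> shift 1; cut -> shift 2.

shift 3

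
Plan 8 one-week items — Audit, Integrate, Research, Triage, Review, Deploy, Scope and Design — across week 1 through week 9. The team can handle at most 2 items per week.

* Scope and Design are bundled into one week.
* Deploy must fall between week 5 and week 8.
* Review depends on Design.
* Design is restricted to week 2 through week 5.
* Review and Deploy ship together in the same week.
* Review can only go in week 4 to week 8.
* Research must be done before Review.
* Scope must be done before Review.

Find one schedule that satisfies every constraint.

Research=week 1; Design=week 2; Triage=week 3; Review=week 5; Deploy=week 5; Integrate=week 3; Scope=week 2; Audit=week 1

Checking: Scope(week 2) before Review(week 5); Design(week 2) before Review(week 5); Research(week 1) before Review(week 5); Review = Deploy = week 5; Scope = Design = week 2; Deploy=week 5 in [week 5,week 8]; Review=week 5 in [week 4,week 8]; Design=week 2 in [week 2,week 5]; max 2 per week (cap 2).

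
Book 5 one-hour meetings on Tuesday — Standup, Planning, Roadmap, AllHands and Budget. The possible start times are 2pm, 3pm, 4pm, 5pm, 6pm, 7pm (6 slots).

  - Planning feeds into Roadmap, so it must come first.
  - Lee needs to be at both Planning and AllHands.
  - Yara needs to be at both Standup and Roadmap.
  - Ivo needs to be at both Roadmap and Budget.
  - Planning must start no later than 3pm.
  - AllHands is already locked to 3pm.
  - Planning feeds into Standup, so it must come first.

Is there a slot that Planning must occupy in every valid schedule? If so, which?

Planning's window is 2pm–3pm.
AllHands is fixed at 3pm, and Planning can't share a slot with AllHands.
So Planning must be 2pm.

2pm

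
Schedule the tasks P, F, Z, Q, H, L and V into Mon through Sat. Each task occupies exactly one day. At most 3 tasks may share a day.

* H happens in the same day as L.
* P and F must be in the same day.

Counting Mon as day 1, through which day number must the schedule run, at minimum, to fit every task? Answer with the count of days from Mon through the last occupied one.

With at most 3 per day and 7 tasks, at least 3 days are needed.
3 works (last occupied day: Wed): for example Z=Mon, H=Tue, F=Mon, L=Tue, V=Wed, P=Mon, Q=Tue.

3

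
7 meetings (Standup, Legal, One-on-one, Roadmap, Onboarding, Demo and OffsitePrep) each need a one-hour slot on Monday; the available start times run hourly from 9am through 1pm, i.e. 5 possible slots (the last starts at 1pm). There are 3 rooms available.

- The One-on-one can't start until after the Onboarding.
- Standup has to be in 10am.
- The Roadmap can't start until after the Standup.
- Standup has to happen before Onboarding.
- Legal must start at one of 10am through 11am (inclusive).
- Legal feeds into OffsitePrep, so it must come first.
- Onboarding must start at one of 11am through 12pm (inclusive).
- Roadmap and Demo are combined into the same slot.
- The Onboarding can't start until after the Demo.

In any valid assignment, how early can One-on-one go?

1pm

Precedence pushes One-on-one to at least 1pm.
One-on-one at 1pm is achievable: Onboarding in 12pm; Demo in 11am; Legal in 10am; Roadmap in 11am; One-on-one in 1pm; Standup in 10am; OffsitePrep in 11am.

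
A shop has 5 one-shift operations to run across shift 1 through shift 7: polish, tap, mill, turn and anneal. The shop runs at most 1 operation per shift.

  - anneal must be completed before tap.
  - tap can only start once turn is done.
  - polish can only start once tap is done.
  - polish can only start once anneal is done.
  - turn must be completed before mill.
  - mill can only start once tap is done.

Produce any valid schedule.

mill in shift 5; turn in shift 1; polish in shift 4; anneal in shift 2; tap in shift 3

Checking: anneal(shift 2) before polish(shift 4); turn(shift 1) before tap(shift 3); anneal(shift 2) before tap(shift 3); tap(shift 3) before polish(shift 4); turn(shift 1) before mill(shift 5); tap(shift 3) before mill(shift 5); max 1 per shift (cap 1).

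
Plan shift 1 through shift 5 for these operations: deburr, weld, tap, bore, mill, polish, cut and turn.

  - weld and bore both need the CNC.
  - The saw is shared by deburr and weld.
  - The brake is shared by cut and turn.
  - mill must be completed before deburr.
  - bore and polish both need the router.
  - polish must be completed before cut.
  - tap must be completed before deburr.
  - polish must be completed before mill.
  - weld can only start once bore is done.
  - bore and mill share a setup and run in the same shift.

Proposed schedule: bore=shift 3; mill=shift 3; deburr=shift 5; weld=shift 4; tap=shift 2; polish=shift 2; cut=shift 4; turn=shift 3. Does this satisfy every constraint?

Valid

The brake is shared by cut and turn — holds.
weld can only start once bore is done — holds.
bore and polish both need the router — holds.
weld and bore both need the CNC — holds.
bore and mill share a setup and run in the same shift — holds.
mill must be completed before deburr — holds.
polish must be completed before cut — holds.
polish must be completed before mill — holds.
tap must be completed before deburr — holds.
The saw is shared by deburr and weld — holds.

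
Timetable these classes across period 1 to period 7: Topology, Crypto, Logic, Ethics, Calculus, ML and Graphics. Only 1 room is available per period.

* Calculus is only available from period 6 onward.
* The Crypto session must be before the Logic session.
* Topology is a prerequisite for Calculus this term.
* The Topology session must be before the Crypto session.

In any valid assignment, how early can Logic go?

period 3

Precedence pushes Logic to at least period 3.
Logic at period 3 is achievable: Graphics=period 7; ML=period 5; Logic=period 3; Ethics=period 4; Calculus=period 6; Crypto=period 2; Topology=period 1.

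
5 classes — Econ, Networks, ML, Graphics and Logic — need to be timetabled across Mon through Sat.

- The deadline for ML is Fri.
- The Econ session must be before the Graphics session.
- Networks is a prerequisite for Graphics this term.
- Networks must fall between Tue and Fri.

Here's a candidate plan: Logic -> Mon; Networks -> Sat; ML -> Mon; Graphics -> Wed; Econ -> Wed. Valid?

The Econ session must be before the Graphics session — violated.
Networks is a prerequisite for Graphics this term — violated.
Networks must fall between Tue and Fri — violated.
The deadline for ML is Fri — holds.

Invalid. Networks is a prerequisite for Graphics this term.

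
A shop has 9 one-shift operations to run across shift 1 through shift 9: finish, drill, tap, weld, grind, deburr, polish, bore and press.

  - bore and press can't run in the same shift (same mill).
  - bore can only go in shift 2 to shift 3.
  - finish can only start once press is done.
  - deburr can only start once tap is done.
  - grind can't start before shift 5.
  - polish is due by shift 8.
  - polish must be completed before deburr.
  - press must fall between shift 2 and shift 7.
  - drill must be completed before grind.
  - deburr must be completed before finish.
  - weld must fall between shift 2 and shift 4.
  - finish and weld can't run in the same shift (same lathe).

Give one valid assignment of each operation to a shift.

finish -> shift 4; grind -> shift 5; bore -> shift 2; drill -> shift 1; polish -> shift 1; weld -> shift 2; press -> shift 3; deburr -> shift 2; tap -> shift 1

Checking: press(shift 3) before finish(shift 4); drill(shift 1) before grind(shift 5); tap(shift 1) before deburr(shift 2); deburr(shift 2) before finish(shift 4); polish(shift 1) before deburr(shift 2); bore(shift 2) != press(shift 3); finish(shift 4) != weld(shift 2); polish=shift 1 in [shift 1,shift 8]; grind=shift 5 in [shift 5,shift 9]; weld=shift 2 in [shift 2,shift 4]; press=shift 3 in [shift 2,shift 7]; bore=shift 2 in [shift 2,shift 3].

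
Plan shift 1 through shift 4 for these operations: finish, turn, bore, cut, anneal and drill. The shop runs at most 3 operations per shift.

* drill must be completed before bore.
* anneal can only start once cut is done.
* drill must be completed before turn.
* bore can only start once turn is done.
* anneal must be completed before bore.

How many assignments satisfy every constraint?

40

Splitting on finish: it can be shift 1 (10), shift 2 (10), shift 3 (10), shift 4 (10). Listing each branch's schedules as (turn, bore, cut, anneal, drill) by shift number:
finish=shift 1: (2,3,1,2,1) (2,4,1,2,1) (2,4,1,3,1) (2,4,2,3,1) (3,4,1,2,1) (3,4,1,2,2) (3,4,1,3,1) (3,4,1,3,2) (3,4,2,3,1) (3,4,2,3,2) — 10.
finish=shift 2: (2,3,1,2,1) (2,4,1,2,1) (2,4,1,3,1) (2,4,2,3,1) (3,4,1,2,1) (3,4,1,2,2) (3,4,1,3,1) (3,4,1,3,2) (3,4,2,3,1) (3,4,2,3,2) — 10.
finish=shift 3: (2,3,1,2,1) (2,4,1,2,1) (2,4,1,3,1) (2,4,2,3,1) (3,4,1,2,1) (3,4,1,2,2) (3,4,1,3,1) (3,4,1,3,2) (3,4,2,3,1) (3,4,2,3,2) — 10.
finish=shift 4: (2,3,1,2,1) (2,4,1,2,1) (2,4,1,3,1) (2,4,2,3,1) (3,4,1,2,1) (3,4,1,2,2) (3,4,1,3,1) (3,4,1,3,2) (3,4,2,3,1) (3,4,2,3,2) — 10.
Summing: 10 + 10 + 10 + 10 = 40.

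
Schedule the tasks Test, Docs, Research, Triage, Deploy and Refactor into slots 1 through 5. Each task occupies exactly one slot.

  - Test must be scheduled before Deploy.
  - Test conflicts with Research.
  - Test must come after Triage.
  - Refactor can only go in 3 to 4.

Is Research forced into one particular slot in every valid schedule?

No

Research can be 1 (e.g. Refactor in 3; Research in 1; Test in 2; Docs in 1; Deploy in 3; Triage in 1) or 2 (e.g. Triage in 1; Test in 3; Research in 2; Docs in 1; Deploy in 4; Refactor in 3).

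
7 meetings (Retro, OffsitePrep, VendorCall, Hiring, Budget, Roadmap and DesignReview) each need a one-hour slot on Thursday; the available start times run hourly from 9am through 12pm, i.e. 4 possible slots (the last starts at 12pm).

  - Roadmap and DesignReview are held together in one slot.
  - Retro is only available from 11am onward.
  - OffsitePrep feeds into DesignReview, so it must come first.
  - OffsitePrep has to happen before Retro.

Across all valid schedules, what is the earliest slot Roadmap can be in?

Roadmap must be in the same slot as DesignReview, which can't be before 10am, so Roadmap is at least 10am.
Roadmap at 10am is achievable: Hiring -> 9am, VendorCall -> 9am, Retro -> 11am, DesignReview -> 10am, Roadmap -> 10am, Budget -> 9am, OffsitePrep -> 9am.

10am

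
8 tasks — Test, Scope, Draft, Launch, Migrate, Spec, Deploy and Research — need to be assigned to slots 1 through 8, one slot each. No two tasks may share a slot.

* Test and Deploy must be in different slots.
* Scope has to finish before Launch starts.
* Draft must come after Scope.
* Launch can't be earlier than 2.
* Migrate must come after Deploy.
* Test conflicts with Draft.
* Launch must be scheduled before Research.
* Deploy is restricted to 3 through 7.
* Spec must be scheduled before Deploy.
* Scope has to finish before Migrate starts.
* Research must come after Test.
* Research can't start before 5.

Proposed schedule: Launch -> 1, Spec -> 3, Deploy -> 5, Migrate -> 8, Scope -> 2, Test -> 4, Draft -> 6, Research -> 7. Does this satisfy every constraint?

No. Scope has to finish before Launch starts is not satisfied.

Scope has to finish before Migrate starts — holds.
Scope has to finish before Launch starts — violated.
Launch must be scheduled before Research — holds.
Draft must come after Scope — holds.
Spec must be scheduled before Deploy — holds.
Test and Deploy must be in different slots — holds.
Test conflicts with Draft — holds.
Research must come after Test — holds.
Launch can't be earlier than 2 — violated.
Migrate must come after Deploy — holds.
Deploy is restricted to 3 through 7 — holds.
Research can't start before 5 — holds.
No two tasks may share a slot — holds.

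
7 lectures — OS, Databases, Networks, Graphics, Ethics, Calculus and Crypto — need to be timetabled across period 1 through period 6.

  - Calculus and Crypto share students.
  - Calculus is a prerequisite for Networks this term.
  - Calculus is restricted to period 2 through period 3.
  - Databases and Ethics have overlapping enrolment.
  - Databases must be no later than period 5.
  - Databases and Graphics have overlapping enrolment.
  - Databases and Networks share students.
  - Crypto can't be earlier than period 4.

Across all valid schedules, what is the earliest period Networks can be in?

Precedence pushes Networks to at least period 3.
Networks at period 3 is achievable: Crypto=period 4, Networks=period 3, Ethics=period 2, OS=period 1, Graphics=period 2, Calculus=period 2, Databases=period 1.

period 3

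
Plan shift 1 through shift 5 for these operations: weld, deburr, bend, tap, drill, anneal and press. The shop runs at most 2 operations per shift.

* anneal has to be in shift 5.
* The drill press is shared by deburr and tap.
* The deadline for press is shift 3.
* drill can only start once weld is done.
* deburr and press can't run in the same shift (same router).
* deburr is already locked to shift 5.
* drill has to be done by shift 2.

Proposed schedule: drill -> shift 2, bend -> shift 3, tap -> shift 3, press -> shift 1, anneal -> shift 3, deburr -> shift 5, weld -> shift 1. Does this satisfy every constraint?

deburr is already locked to shift 5 — holds.
anneal has to be in shift 5 — violated.
drill can only start once weld is done — holds.
deburr and press can't run in the same shift (same router) — holds.
drill has to be done by shift 2 — holds.
The drill press is shared by deburr and tap — holds.
The deadline for press is shift 3 — holds.
The shop runs at most 2 operations per shift — violated.

No. anneal has to be in shift 5 is not satisfied.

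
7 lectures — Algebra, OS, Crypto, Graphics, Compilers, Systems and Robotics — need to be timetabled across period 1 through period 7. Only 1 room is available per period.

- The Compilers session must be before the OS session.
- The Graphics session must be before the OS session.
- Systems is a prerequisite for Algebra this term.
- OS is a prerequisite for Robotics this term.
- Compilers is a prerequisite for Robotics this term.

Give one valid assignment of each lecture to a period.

OS=period 3; Compilers=period 1; Crypto=period 7; Systems=period 5; Algebra=period 6; Graphics=period 2; Robotics=period 4

Checking: Compilers(period 1) before Robotics(period 4); Compilers(period 1) before OS(period 3); OS(period 3) before Robotics(period 4); Graphics(period 2) before OS(period 3); Systems(period 5) before Algebra(period 6); max 1 per period (cap 1).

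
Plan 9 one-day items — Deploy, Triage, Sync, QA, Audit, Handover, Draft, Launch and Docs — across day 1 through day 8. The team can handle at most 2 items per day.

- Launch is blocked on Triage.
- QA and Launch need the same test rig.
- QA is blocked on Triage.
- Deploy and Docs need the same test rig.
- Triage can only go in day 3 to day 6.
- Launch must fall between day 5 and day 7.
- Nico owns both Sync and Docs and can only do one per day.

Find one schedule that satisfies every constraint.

Handover -> day 2, Sync -> day 1, Triage -> day 3, Audit -> day 2, Launch -> day 5, QA -> day 4, Deploy -> day 1, Docs -> day 4, Draft -> day 3

Checking: Triage(day 3) before Launch(day 5); Triage(day 3) before QA(day 4); Deploy(day 1) != Docs(day 4); Sync(day 1) != Docs(day 4); QA(day 4) != Launch(day 5); Triage=day 3 in [day 3,day 6]; Launch=day 5 in [day 5,day 7]; max 2 per day (cap 2).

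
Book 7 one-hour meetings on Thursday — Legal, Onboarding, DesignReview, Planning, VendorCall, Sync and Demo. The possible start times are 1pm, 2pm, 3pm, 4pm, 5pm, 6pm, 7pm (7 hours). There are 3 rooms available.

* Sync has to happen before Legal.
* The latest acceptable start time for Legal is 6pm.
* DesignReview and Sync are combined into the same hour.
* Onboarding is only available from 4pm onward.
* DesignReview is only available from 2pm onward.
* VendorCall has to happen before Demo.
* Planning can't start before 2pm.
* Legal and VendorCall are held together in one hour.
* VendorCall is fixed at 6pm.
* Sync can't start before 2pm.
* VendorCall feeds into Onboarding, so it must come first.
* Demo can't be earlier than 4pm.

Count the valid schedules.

Splitting on DesignReview: it can be 2pm (6), 3pm (6), 4pm (6), 5pm (6). Listing each branch's schedules as (Legal, Onboarding, Planning, VendorCall, Sync, Demo):
DesignReview=2pm: (6pm,7pm,2pm,6pm,2pm,7pm) (6pm,7pm,3pm,6pm,2pm,7pm) (6pm,7pm,4pm,6pm,2pm,7pm) (6pm,7pm,5pm,6pm,2pm,7pm) (6pm,7pm,6pm,6pm,2pm,7pm) (6pm,7pm,7pm,6pm,2pm,7pm) — 6.
DesignReview=3pm: (6pm,7pm,2pm,6pm,3pm,7pm) (6pm,7pm,3pm,6pm,3pm,7pm) (6pm,7pm,4pm,6pm,3pm,7pm) (6pm,7pm,5pm,6pm,3pm,7pm) (6pm,7pm,6pm,6pm,3pm,7pm) (6pm,7pm,7pm,6pm,3pm,7pm) — 6.
DesignReview=4pm: (6pm,7pm,2pm,6pm,4pm,7pm) (6pm,7pm,3pm,6pm,4pm,7pm) (6pm,7pm,4pm,6pm,4pm,7pm) (6pm,7pm,5pm,6pm,4pm,7pm) (6pm,7pm,6pm,6pm,4pm,7pm) (6pm,7pm,7pm,6pm,4pm,7pm) — 6.
DesignReview=5pm: (6pm,7pm,2pm,6pm,5pm,7pm) (6pm,7pm,3pm,6pm,5pm,7pm) (6pm,7pm,4pm,6pm,5pm,7pm) (6pm,7pm,5pm,6pm,5pm,7pm) (6pm,7pm,6pm,6pm,5pm,7pm) (6pm,7pm,7pm,6pm,5pm,7pm) — 6.
Summing: 6 + 6 + 6 + 6 = 24.

24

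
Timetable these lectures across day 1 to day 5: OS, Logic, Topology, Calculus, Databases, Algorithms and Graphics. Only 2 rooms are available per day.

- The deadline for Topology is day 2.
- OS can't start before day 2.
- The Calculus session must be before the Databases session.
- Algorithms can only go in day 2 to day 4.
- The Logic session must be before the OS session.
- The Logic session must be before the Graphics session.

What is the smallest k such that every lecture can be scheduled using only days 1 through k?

4 days

The precedence chain requires at least 2 distinct days.
With at most 2 per day and 7 lectures, at least 4 days are needed.
4 works (last occupied day: day 4): for example Algorithms=day 2, Databases=day 4, Calculus=day 3, Logic=day 1, OS=day 2, Topology=day 1, Graphics=day 3.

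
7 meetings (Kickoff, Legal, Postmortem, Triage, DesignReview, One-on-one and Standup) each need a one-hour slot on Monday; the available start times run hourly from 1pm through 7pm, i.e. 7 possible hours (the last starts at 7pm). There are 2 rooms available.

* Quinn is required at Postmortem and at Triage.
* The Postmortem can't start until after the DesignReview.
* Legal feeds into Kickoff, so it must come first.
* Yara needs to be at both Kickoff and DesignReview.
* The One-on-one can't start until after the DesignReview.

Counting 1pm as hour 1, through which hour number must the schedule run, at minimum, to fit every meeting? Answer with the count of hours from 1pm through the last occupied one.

4 hours

The precedence chain requires at least 2 distinct hours.
With at most 2 per hour and 7 meetings, at least 4 hours are needed.
4 works (last occupied hour: 4pm): for example Kickoff in 2pm; Triage in 3pm; DesignReview in 1pm; Standup in 4pm; Legal in 1pm; Postmortem in 2pm; One-on-one in 3pm.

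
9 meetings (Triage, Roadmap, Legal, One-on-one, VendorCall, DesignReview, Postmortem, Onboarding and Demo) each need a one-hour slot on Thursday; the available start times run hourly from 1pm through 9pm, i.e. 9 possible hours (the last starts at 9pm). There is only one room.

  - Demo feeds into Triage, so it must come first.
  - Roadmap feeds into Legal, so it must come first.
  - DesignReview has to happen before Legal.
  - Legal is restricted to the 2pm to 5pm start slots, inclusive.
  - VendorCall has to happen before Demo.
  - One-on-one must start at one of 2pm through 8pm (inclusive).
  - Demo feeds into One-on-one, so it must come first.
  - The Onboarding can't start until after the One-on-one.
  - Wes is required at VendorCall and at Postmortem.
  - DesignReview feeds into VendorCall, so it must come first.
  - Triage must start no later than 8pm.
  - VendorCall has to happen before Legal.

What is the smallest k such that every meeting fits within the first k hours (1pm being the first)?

The precedence chain requires at least 5 distinct hours.
With at most 1 per hour and 9 meetings, at least 9 hours are needed.
9 works (last occupied hour: 9pm): for example Postmortem -> 9pm; Triage -> 7pm; Demo -> 5pm; VendorCall -> 2pm; DesignReview -> 1pm; Legal -> 4pm; Onboarding -> 8pm; One-on-one -> 6pm; Roadmap -> 3pm.

9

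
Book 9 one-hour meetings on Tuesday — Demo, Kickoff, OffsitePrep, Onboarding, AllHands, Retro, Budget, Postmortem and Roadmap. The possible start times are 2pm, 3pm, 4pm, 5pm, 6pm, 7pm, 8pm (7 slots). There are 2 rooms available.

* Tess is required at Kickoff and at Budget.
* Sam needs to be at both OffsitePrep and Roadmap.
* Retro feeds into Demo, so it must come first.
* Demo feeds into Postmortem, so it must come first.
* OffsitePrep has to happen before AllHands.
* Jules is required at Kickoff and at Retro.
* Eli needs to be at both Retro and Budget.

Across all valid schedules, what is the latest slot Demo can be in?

7pm

Precedence pushes Demo to at least 3pm; downstream work caps Demo at 7pm.
Demo at 7pm is achievable: Postmortem in 8pm, Demo in 7pm, Kickoff in 3pm, Onboarding in 4pm, Roadmap in 5pm, OffsitePrep in 2pm, Retro in 2pm, AllHands in 3pm, Budget in 4pm.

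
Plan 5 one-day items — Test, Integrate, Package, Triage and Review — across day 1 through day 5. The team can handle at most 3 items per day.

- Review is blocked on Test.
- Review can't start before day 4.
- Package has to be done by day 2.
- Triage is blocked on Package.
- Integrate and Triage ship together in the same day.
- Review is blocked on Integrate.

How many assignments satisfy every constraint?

Splitting on Test: it can be day 1 (8), day 2 (8), day 3 (8), day 4 (5). Listing each branch's schedules as (Integrate, Package, Triage, Review) by day number:
Test=day 1: (2,1,2,4) (2,1,2,5) (3,1,3,4) (3,1,3,5) (3,2,3,4) (3,2,3,5) (4,1,4,5) (4,2,4,5) — 8.
Test=day 2: (2,1,2,4) (2,1,2,5) (3,1,3,4) (3,1,3,5) (3,2,3,4) (3,2,3,5) (4,1,4,5) (4,2,4,5) — 8.
Test=day 3: (2,1,2,4) (2,1,2,5) (3,1,3,4) (3,1,3,5) (3,2,3,4) (3,2,3,5) (4,1,4,5) (4,2,4,5) — 8.
Test=day 4: (2,1,2,5) (3,1,3,5) (3,2,3,5) (4,1,4,5) (4,2,4,5) — 5.
Summing: 8 + 8 + 8 + 5 = 29.

29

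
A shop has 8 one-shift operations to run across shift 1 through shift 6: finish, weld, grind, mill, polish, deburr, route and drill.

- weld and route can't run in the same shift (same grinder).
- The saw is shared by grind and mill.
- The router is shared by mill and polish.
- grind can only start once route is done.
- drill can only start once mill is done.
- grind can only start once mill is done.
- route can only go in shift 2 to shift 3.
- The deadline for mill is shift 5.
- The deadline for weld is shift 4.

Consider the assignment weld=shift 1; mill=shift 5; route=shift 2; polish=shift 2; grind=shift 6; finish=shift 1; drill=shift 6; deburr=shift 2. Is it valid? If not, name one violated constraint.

Yes

grind can only start once route is done — holds.
The deadline for mill is shift 5 — holds.
grind can only start once mill is done — holds.
The saw is shared by grind and mill — holds.
The deadline for weld is shift 4 — holds.
route can only go in shift 2 to shift 3 — holds.
The router is shared by mill and polish — holds.
weld and route can't run in the same shift (same grinder) — holds.
drill can only start once mill is done — holds.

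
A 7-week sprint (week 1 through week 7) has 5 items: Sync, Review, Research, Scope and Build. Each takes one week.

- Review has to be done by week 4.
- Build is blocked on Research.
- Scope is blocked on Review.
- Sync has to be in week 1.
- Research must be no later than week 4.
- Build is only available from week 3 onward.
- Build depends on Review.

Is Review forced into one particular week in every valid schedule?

Review can be week 1 (e.g. Review -> week 1, Scope -> week 2, Build -> week 3, Sync -> week 1, Research -> week 1) or week 2 (e.g. Review=week 2, Scope=week 3, Sync=week 1, Build=week 3, Research=week 1).

No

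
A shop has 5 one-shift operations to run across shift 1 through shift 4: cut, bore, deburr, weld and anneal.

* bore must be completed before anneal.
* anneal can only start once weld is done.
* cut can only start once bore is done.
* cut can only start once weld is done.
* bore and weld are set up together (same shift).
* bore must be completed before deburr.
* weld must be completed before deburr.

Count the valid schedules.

36

Splitting on cut: it can be shift 2 (9), shift 3 (13), shift 4 (14). Listing each branch's schedules as (bore, deburr, weld, anneal) by shift number:
cut=shift 2: (1,2,1,2) (1,2,1,3) (1,2,1,4) (1,3,1,2) (1,3,1,3) (1,3,1,4) (1,4,1,2) (1,4,1,3) (1,4,1,4) — 9.
cut=shift 3: (1,2,1,2) (1,2,1,3) (1,2,1,4) (1,3,1,2) (1,3,1,3) (1,3,1,4) (1,4,1,2) (1,4,1,3) (1,4,1,4) (2,3,2,3) (2,3,2,4) (2,4,2,3) (2,4,2,4) — 13.
cut=shift 4: (1,2,1,2) (1,2,1,3) (1,2,1,4) (1,3,1,2) (1,3,1,3) (1,3,1,4) (1,4,1,2) (1,4,1,3) (1,4,1,4) (2,3,2,3) (2,3,2,4) (2,4,2,3) (2,4,2,4) (3,4,3,4) — 14.
Summing: 9 + 13 + 14 = 36.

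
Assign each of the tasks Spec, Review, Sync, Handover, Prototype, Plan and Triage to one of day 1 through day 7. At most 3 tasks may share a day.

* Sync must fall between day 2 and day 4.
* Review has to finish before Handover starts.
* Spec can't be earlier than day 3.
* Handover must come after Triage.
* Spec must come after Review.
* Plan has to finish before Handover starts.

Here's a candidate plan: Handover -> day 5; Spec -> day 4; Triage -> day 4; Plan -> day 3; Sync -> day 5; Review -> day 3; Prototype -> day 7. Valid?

Invalid. Sync must fall between day 2 and day 4.

Review has to finish before Handover starts — holds.
At most 3 tasks may share a day — holds.
Spec must come after Review — holds.
Sync must fall between day 2 and day 4 — violated.
Handover must come after Triage — holds.
Plan has to finish before Handover starts — holds.
Spec can't be earlier than day 3 — holds.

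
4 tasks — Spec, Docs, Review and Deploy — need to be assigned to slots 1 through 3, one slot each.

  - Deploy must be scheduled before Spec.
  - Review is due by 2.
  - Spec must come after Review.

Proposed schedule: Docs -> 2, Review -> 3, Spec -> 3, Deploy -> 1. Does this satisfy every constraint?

Review is due by 2 — violated.
Deploy must be scheduled before Spec — holds.
Spec must come after Review — violated.

Invalid. Review is due by 2.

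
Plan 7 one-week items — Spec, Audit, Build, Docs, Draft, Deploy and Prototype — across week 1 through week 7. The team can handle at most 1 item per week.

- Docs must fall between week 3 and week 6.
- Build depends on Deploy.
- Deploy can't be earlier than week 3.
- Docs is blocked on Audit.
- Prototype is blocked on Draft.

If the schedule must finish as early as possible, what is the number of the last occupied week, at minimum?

The precedence chain requires at least 2 distinct weeks.
With at most 1 per week and 7 tasks, at least 7 weeks are needed.
Propagating the time windows through the other constraints, Build can't land before week 4, so the schedule must run through at least week 4.
7 works (last occupied week: week 7): for example Docs -> week 3, Spec -> week 7, Prototype -> week 6, Build -> week 5, Audit -> week 1, Draft -> week 2, Deploy -> week 4.

7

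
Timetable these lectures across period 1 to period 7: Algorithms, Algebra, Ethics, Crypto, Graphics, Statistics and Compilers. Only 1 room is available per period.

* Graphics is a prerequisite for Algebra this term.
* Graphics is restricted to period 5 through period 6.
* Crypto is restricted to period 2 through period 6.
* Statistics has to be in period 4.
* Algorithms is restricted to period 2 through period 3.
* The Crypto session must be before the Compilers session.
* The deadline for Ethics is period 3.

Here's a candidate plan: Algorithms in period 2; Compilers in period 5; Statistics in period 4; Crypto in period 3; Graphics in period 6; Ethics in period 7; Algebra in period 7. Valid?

No — it violates: The deadline for Ethics is period 3

The Crypto session must be before the Compilers session — holds.
Graphics is a prerequisite for Algebra this term — holds.
Only 1 room is available per period — violated.
Algorithms is restricted to period 2 through period 3 — holds.
Statistics has to be in period 4 — holds.
Crypto is restricted to period 2 through period 6 — holds.
The deadline for Ethics is period 3 — violated.
Graphics is restricted to period 5 through period 6 — holds.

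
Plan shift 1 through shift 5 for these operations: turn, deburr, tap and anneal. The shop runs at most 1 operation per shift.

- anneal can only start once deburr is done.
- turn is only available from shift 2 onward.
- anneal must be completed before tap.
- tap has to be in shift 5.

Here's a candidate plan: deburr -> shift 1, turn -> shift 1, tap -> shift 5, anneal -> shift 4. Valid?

Invalid. turn is only available from shift 2 onward.

anneal must be completed before tap — holds.
tap has to be in shift 5 — holds.
The shop runs at most 1 operation per shift — violated.
anneal can only start once deburr is done — holds.
turn is only available from shift 2 onward — violated.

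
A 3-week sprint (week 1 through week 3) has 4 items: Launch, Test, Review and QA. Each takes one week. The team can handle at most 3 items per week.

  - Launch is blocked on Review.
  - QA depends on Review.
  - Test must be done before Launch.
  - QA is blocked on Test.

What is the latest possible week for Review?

Downstream work caps Review at week 2.
Review at week 2 is achievable: Launch=week 3, Test=week 1, Review=week 2, QA=week 3.

week 2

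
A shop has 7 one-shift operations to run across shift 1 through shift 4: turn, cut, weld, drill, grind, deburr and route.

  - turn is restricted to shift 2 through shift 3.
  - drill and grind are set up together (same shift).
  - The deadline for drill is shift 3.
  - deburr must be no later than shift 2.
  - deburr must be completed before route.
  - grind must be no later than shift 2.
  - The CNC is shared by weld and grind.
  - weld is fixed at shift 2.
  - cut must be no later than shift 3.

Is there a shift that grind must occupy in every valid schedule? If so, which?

shift 1

grind's window is shift 1–shift 2.
weld is fixed at shift 2, and grind can't share a shift with weld.
So grind must be shift 1.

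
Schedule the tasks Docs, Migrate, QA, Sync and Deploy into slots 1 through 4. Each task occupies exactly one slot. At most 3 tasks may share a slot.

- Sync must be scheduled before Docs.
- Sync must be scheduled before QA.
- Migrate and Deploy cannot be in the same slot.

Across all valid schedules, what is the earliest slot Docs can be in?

2

Precedence pushes Docs to at least 2.
Docs at 2 is achievable: Deploy -> 2; Migrate -> 1; QA -> 2; Sync -> 1; Docs -> 2.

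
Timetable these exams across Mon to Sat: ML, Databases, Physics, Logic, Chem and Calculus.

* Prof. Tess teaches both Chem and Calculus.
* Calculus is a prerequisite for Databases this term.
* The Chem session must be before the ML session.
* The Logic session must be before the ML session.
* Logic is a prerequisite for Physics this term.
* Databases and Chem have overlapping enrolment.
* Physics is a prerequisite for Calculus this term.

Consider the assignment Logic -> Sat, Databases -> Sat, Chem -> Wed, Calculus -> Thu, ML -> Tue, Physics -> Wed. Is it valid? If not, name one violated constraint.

No. The Logic session must be before the ML session is not satisfied.

The Logic session must be before the ML session — violated.
Prof. Tess teaches both Chem and Calculus — holds.
Databases and Chem have overlapping enrolment — holds.
Calculus is a prerequisite for Databases this term — holds.
The Chem session must be before the ML session — violated.
Logic is a prerequisite for Physics this term — violated.
Physics is a prerequisite for Calculus this term — holds.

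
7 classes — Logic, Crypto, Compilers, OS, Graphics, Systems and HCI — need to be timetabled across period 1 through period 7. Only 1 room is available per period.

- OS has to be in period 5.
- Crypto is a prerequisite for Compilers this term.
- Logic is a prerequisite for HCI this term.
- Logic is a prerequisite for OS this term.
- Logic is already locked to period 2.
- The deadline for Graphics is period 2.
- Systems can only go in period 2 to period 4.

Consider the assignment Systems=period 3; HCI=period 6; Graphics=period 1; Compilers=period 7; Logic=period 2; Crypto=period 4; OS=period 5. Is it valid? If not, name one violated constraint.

Yes

Systems can only go in period 2 to period 4 — holds.
Logic is already locked to period 2 — holds.
The deadline for Graphics is period 2 — holds.
Only 1 room is available per period — holds.
Logic is a prerequisite for HCI this term — holds.
Logic is a prerequisite for OS this term — holds.
Crypto is a prerequisite for Compilers this term — holds.
OS has to be in period 5 — holds.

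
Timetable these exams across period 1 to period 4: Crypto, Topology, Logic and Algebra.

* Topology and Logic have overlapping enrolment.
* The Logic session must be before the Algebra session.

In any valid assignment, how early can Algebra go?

Precedence pushes Algebra to at least period 2.
Algebra at period 2 is achievable: Algebra -> period 2, Logic -> period 1, Crypto -> period 1, Topology -> period 2.

period 2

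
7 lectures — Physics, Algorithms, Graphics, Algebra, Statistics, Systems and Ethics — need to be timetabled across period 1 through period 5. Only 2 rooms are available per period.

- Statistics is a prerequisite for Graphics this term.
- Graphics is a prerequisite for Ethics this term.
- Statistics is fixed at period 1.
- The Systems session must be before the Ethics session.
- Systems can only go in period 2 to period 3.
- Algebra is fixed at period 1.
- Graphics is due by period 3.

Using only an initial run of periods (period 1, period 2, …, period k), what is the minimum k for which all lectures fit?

4 periods

The precedence chain requires at least 3 distinct periods.
With at most 2 per period and 7 lectures, at least 4 periods are needed.
4 works (last occupied period: period 4): for example Physics=period 3; Systems=period 2; Algorithms=period 4; Algebra=period 1; Graphics=period 2; Ethics=period 3; Statistics=period 1.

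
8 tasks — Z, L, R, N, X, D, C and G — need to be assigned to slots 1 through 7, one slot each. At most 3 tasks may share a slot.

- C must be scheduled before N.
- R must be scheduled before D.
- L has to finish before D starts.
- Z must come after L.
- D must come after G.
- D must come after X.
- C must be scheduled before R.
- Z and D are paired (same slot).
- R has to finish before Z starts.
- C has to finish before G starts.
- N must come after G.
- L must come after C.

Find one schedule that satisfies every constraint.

Z in 3, G in 2, R in 2, L in 2, D in 3, C in 1, X in 1, N in 3

Checking: G(2) before N(3); R(2) before D(3); X(1) before D(3); C(1) before N(3); C(1) before G(2); R(2) before Z(3); L(2) before D(3); G(2) before D(3); L(2) before Z(3); C(1) before L(2); C(1) before R(2); Z = D = 3; max 3 per slot (cap 3).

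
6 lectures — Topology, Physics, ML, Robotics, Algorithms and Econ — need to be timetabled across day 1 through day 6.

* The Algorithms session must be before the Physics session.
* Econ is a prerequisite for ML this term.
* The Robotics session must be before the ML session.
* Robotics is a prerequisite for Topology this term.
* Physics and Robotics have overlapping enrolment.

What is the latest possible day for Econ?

Downstream work caps Econ at day 5.
Econ at day 5 is achievable: Econ=day 5, Topology=day 2, ML=day 6, Robotics=day 1, Physics=day 2, Algorithms=day 1.

day 5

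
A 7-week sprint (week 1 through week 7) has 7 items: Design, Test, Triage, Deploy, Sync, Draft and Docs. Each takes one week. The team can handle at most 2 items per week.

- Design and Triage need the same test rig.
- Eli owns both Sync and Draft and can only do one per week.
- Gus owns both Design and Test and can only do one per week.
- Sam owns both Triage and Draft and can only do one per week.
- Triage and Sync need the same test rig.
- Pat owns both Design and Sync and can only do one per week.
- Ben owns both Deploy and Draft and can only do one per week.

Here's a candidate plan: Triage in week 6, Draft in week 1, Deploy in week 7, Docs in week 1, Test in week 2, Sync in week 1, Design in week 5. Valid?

Pat owns both Design and Sync and can only do one per week — holds.
The team can handle at most 2 items per week — violated.
Sam owns both Triage and Draft and can only do one per week — holds.
Triage and Sync need the same test rig — holds.
Design and Triage need the same test rig — holds.
Eli owns both Sync and Draft and can only do one per week — violated.
Ben owns both Deploy and Draft and can only do one per week — holds.
Gus owns both Design and Test and can only do one per week — holds.

No — it violates: Eli owns both Sync and Draft and can only do one per week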